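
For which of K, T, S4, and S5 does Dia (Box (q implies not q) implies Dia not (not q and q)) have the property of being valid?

T-tableau for the negation not Dia (Box (q implies not q) implies Dia not (not q and q)):
1. not Dia (Box (q implies not q) implies Dia not (not q and q)), u
2. not (Box (q implies not q) implies Dia not (not q and q)), u
3. Box (q implies not q), u
4. not Dia not (not q and q), u
5. q implies not q, u
6. not q and q, u
7. not q, u
8. q, u
Accessibility: uRu
Branch closes: q and not q both at u.
Every branch closes (one shown): valid in T, hence also in S4, S5 (every theorem of T is a theorem of S4 and S5).
K-tableau for the negation not Dia (Box (q implies not q) implies Dia not (not q and q)):
1. not Dia (Box (q implies not q) implies Dia not (not q and q)), u
Complete open branch: countermodel on a K-frame, so not valid in K.

T, S4, S5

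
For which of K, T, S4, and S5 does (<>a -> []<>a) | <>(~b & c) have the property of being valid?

S5-tableau for the negation ~((<>a -> []<>a) | <>(~b & c)):
1. ~((<>a -> []<>a) | <>(~b & c)), u
2. ~(<>a -> []<>a), u
3. ~<>(~b & c), u
4. <>a, u
5. ~[]<>a, u
6. ~(~b & c), u
7. ~c, u
8. a, v
9. ~(~b & c), v
10. ~c, v
11. ~<>a, w
12. ~(~b & c), w
13. ~a, u
14. ~a, v
Accessibility: uRu, uRv, uRw, vRu, vRv, vRw, wRu, wRv, wRw
Branch closes: a and ~a both at v.
Every branch closes (one shown): valid in S5.
S4-tableau for the negation ~((<>a -> []<>a) | <>(~b & c)):
1. ~((<>a -> []<>a) | <>(~b & c)), u
2. ~(<>a -> []<>a), u
3. ~<>(~b & c), u
4. <>a, u
5. ~[]<>a, u
6. ~(~b & c), u
7. ~c, u
8. a, v
9. ~(~b & c), v
10. ~c, v
11. ~<>a, w
12. ~(~b & c), w
13. ~a, w
14. ~c, w
Accessibility: uRu, uRv, uRw, vRv, wRw
Complete open branch: countermodel on an S4-frame, so not valid in S4, nor in K, T (the same frame is also a K-frame and a T-frame).

S5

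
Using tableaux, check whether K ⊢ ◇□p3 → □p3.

No, not valid

Tableau for the negation ¬(◇□p3 → □p3):
1. ¬(◇□p3 → □p3), w0
2. ◇□p3, w0
3. ¬□p3, w0
4. □p3, w1
5. ¬p3, w2
Accessibility: w0Rw1, w0Rw2
The negation has an open branch (countermodel exists).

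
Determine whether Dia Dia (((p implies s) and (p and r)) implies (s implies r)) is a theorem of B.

Tableau for the negation not Dia Dia (((p implies s) and (p and r)) implies (s implies r)):
1. not Dia Dia (((p implies s) and (p and r)) implies (s implies r)), w0
2. not Dia (((p implies s) and (p and r)) implies (s implies r)), w0
3. not (((p implies s) and (p and r)) implies (s implies r)), w0
4. (p implies s) and (p and r), w0
5. not (s implies r), w0
6. p implies s, w0
7. p and r, w0
8. s, w0
9. not r, w0
10. p, w0
11. r, w0
Accessibility: w0Rw0
Branch closes: r and not r both at w0.
Every branch of the negation's tableau closes; the branch above is one of them.

Valid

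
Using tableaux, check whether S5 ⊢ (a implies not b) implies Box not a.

Tableau for the negation not ((a implies not b) implies Box not a):
1. not ((a implies not b) implies Box not a), u
2. a implies not b, u
3. not Box not a, u
4. not b, u
5. a, v
Accessibility: uRu, uRv, vRu, vRv
The negation has an open branch (countermodel exists).

Invalid (countermodel exists)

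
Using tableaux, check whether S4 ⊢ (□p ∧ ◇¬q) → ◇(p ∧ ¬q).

Valid

Tableau for the negation ¬((□p ∧ ◇¬q) → ◇(p ∧ ¬q)):
1. ¬((□p ∧ ◇¬q) → ◇(p ∧ ¬q)), 0
2. □p ∧ ◇¬q, 0   [¬→-rule on 1]
3. ¬◇(p ∧ ¬q), 0   [¬→-rule on 1]
4. □p, 0   [∧-rule on 2]
5. ◇¬q, 0   [∧-rule on 2]
6. ¬(p ∧ ¬q), 0   [¬◇-rule on 3 via 0R0]
7. p, 0   [□-rule on 4 via 0R0]
8. q, 0   [¬∧-rule on 6 (branches; this branch)]
9. ¬q, 1   [◇-rule on 5: fresh world 1, 0R1]
10. ¬(p ∧ ¬q), 1   [¬◇-rule on 3 via 0R1]
11. p, 1   [□-rule on 4 via 0R1]
12. q, 1   [¬∧-rule on 10 (branches; this branch)]
Accessibility: 0R0, 0R1, 1R1
Branch closes: q and ¬q both at 1.
Every branch of the negation's tableau closes; the branch above is one of them.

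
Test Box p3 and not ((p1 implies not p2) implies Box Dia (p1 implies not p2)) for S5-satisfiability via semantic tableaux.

1. Box p3 and not ((p1 implies not p2) implies Box Dia (p1 implies not p2)), w0
2. Box p3, w0
3. not ((p1 implies not p2) implies Box Dia (p1 implies not p2)), w0
4. p1 implies not p2, w0
5. not Box Dia (p1 implies not p2), w0
6. p3, w0
7. not p2, w0
8. not Dia (p1 implies not p2), w1
9. p3, w1
10. not (p1 implies not p2), w0
11. p1, w0
12. p2, w0
Accessibility: w0Rw0, w0Rw1, w1Rw0, w1Rw1
Branch closes: p2 and not p2 both at w0.
(One branch shown.) All branches close.

Unsatisfiable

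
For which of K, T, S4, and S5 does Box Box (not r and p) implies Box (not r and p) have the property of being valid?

T, S4, S5

T-tableau for the negation not (Box Box (not r and p) implies Box (not r and p)):
1. not (Box Box (not r and p) implies Box (not r and p)), u
2. Box Box (not r and p), u   [neg-implies-rule on 1]
3. not Box (not r and p), u   [neg-implies-rule on 1]
4. Box (not r and p), u   [Box-rule on 2 via uRu]
5. not r and p, u   [Box-rule on 4 via uRu]
6. not r, u   [and-rule on 5]
7. p, u   [and-rule on 5]
8. not (not r and p), v   [neg-Box-rule on 3: fresh world v, uRv]
9. Box (not r and p), v   [Box-rule on 2 via uRv]
10. not r and p, v   [Box-rule on 4 via uRv]
11. not r, v   [and-rule on 10]
12. p, v   [and-rule on 10]
13. not p, v   [neg-and-rule on 8 (branches; this branch)]
Accessibility: uRu, uRv, vRv
Branch closes: p and not p both at v.
Every branch closes (one shown): valid in T, hence also in S4, S5 (every theorem of T is a theorem of S4 and S5).
K-tableau for the negation not (Box Box (not r and p) implies Box (not r and p)):
1. not (Box Box (not r and p) implies Box (not r and p)), u
2. Box Box (not r and p), u   [neg-implies-rule on 1]
3. not Box (not r and p), u   [neg-implies-rule on 1]
4. not (not r and p), v   [neg-Box-rule on 3: fresh world v, uRv]
5. Box (not r and p), v   [Box-rule on 2 via uRv]
6. not p, v   [neg-and-rule on 4 (branches; this branch)]
Accessibility: uRv
Complete open branch: countermodel on a K-frame, so not valid in K.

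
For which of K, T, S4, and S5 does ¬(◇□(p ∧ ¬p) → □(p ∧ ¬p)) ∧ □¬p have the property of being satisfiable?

K-tableau for the formula:
1. ¬(◇□(p ∧ ¬p) → □(p ∧ ¬p)) ∧ □¬p, 0
2. ¬(◇□(p ∧ ¬p) → □(p ∧ ¬p)), 0
3. □¬p, 0
4. ◇□(p ∧ ¬p), 0
5. ¬□(p ∧ ¬p), 0
6. □(p ∧ ¬p), 1
7. ¬p, 1
8. ¬(p ∧ ¬p), 2
9. ¬p, 2
Accessibility: 0R1, 0R2
Complete open branch: satisfiable in K.
T-tableau for the formula:
1. ¬(◇□(p ∧ ¬p) → □(p ∧ ¬p)) ∧ □¬p, 0
2. ¬(◇□(p ∧ ¬p) → □(p ∧ ¬p)), 0
3. □¬p, 0
4. ◇□(p ∧ ¬p), 0
5. ¬□(p ∧ ¬p), 0
6. ¬p, 0
7. □(p ∧ ¬p), 1
8. ¬p, 1
9. p ∧ ¬p, 1
10. p, 1
Accessibility: 0R0, 0R1, 1R1
Branch closes: p and ¬p both at 1.
Every branch closes (one shown): unsatisfiable in T, hence also in S4, S5 (every S4/S5-frame is a T-frame).

K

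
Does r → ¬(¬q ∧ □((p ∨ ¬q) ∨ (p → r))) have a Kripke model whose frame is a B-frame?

Yes, satisfiable

1. r → ¬(¬q ∧ □((p ∨ ¬q) ∨ (p → r))), 0
2. ¬(¬q ∧ □((p ∨ ¬q) ∨ (p → r))), 0
3. q, 0
Accessibility: 0R0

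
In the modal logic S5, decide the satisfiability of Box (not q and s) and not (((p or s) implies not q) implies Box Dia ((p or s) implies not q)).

1. Box (not q and s) and not (((p or s) implies not q) implies Box Dia ((p or s) implies not q)), u
2. Box (not q and s), u
3. not (((p or s) implies not q) implies Box Dia ((p or s) implies not q)), u
4. (p or s) implies not q, u
5. not Box Dia ((p or s) implies not q), u
6. not q and s, u
7. not q, u
8. s, u
9. not Dia ((p or s) implies not q), v
10. not q and s, v
11. not q, v
12. s, v
13. not ((p or s) implies not q), u
14. p or s, u
15. q, u
Accessibility: uRu, uRv, vRu, vRv
Branch closes: q and not q both at u.
All branches of the tableau close; one closing branch shown above.

No, unsatisfiable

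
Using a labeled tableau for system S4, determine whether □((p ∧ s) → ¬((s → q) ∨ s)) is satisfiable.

1. □((p ∧ s) → ¬((s → q) ∨ s)), 0
2. (p ∧ s) → ¬((s → q) ∨ s), 0
3. ¬(p ∧ s), 0
4. ¬s, 0
Accessibility: 0R0

Satisfiable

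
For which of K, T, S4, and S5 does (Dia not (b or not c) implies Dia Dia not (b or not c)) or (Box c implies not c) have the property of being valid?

K-tableau for the negation not ((Dia not (b or not c) implies Dia Dia not (b or not c)) or (Box c implies not c)):
1. not ((Dia not (b or not c) implies Dia Dia not (b or not c)) or (Box c implies not c)), 0
2. not (Dia not (b or not c) implies Dia Dia not (b or not c)), 0
3. not (Box c implies not c), 0
4. Dia not (b or not c), 0
5. not Dia Dia not (b or not c), 0
6. Box c, 0
7. c, 0
8. not (b or not c), 1
9. not b, 1
10. c, 1
11. not Dia not (b or not c), 1
Accessibility: 0R1
Complete open branch: countermodel on a K-frame, so not valid in K.
T-tableau for the negation not ((Dia not (b or not c) implies Dia Dia not (b or not c)) or (Box c implies not c)):
1. not ((Dia not (b or not c) implies Dia Dia not (b or not c)) or (Box c implies not c)), 0
2. not (Dia not (b or not c) implies Dia Dia not (b or not c)), 0
3. not (Box c implies not c), 0
4. Dia not (b or not c), 0
5. not Dia Dia not (b or not c), 0
6. Box c, 0
7. c, 0
8. not Dia not (b or not c), 0
9. b or not c, 0
10. b, 0
11. not (b or not c), 1
12. not b, 1
13. c, 1
14. not Dia not (b or not c), 1
15. b or not c, 1
16. not c, 1
Accessibility: 0R0, 0R1, 1R1
Branch closes: c and not c both at 1.
Every branch closes (one shown): valid in T, hence also in S4, S5 (every theorem of T is a theorem of S4 and S5).

T, S4, S5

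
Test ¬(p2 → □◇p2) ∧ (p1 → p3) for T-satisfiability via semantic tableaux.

Satisfiable

1. ¬(p2 → □◇p2) ∧ (p1 → p3), u
2. ¬(p2 → □◇p2), u   [∧-rule on 1]
3. p1 → p3, u   [∧-rule on 1]
4. p2, u   [¬→-rule on 2]
5. ¬□◇p2, u   [¬→-rule on 2]
6. p3, u   [→-rule on 3 (branches; this branch)]
7. ¬◇p2, v   [¬□-rule on 5: fresh world v, uRv]
8. ¬p2, v   [¬◇-rule on 7 via vRv]
Accessibility: uRu, uRv, vRv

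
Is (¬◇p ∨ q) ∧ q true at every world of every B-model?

Invalid (countermodel exists)

Tableau for the negation ¬((¬◇p ∨ q) ∧ q):
1. ¬((¬◇p ∨ q) ∧ q), w0
2. ¬q, w0   [¬∧-rule on 1 (branches; this branch)]
Accessibility: w0Rw0
The negation has an open branch (countermodel exists).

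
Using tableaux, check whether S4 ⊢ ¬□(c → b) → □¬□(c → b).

Invalid (countermodel exists)

Tableau for the negation ¬(¬□(c → b) → □¬□(c → b)):
1. ¬(¬□(c → b) → □¬□(c → b)), u
2. ¬□(c → b), u   [¬→-rule on 1]
3. ¬□¬□(c → b), u   [¬→-rule on 1]
4. ¬(c → b), v   [¬□-rule on 2: fresh world v, uRv]
5. c, v   [¬→-rule on 4]
6. ¬b, v   [¬→-rule on 4]
7. □(c → b), w   [¬□-rule on 3: fresh world w, uRw]
8. c → b, w   [□-rule on 7 via wRw]
9. b, w   [→-rule on 8 (branches; this branch)]
Accessibility: uRu, uRv, uRw, vRv, wRw
The negation has an open branch (countermodel exists).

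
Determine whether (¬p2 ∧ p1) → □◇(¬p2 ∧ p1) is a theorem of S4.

Not valid

Tableau for the negation ¬((¬p2 ∧ p1) → □◇(¬p2 ∧ p1)):
1. ¬((¬p2 ∧ p1) → □◇(¬p2 ∧ p1)), u
2. ¬p2 ∧ p1, u   [¬→-rule on 1]
3. ¬□◇(¬p2 ∧ p1), u   [¬→-rule on 1]
4. ¬p2, u   [∧-rule on 2]
5. p1, u   [∧-rule on 2]
6. ¬◇(¬p2 ∧ p1), v   [¬□-rule on 3: fresh world v, uRv]
7. ¬(¬p2 ∧ p1), v   [¬◇-rule on 6 via vRv]
8. ¬p1, v   [¬∧-rule on 7 (branches; this branch)]
Accessibility: uRu, uRv, vRv
The negation has an open branch (countermodel exists).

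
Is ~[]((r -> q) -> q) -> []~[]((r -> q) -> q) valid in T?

Invalid (countermodel exists)

Tableau for the negation ~(~[]((r -> q) -> q) -> []~[]((r -> q) -> q)):
1. ~(~[]((r -> q) -> q) -> []~[]((r -> q) -> q)), u
2. ~[]((r -> q) -> q), u
3. ~[]~[]((r -> q) -> q), u
4. ~((r -> q) -> q), v
5. r -> q, v
6. ~q, v
7. ~r, v
8. []((r -> q) -> q), w
9. (r -> q) -> q, w
10. q, w
Accessibility: uRu, uRv, uRw, vRv, wRw
The negation has an open branch (countermodel exists).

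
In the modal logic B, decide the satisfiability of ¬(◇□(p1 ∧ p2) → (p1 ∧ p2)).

1. ¬(◇□(p1 ∧ p2) → (p1 ∧ p2)), w0
2. ◇□(p1 ∧ p2), w0
3. ¬(p1 ∧ p2), w0
4. ¬p2, w0
5. □(p1 ∧ p2), w1
6. p1 ∧ p2, w0
7. p1, w0
8. p2, w0
Accessibility: w0Rw0, w0Rw1, w1Rw0, w1Rw1
Branch closes: p2 and ¬p2 both at w0.
Every branch closes; the branch above is one of them.

No, unsatisfiable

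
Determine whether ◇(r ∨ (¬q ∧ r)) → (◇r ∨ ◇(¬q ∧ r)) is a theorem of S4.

Valid

Tableau for the negation ¬(◇(r ∨ (¬q ∧ r)) → (◇r ∨ ◇(¬q ∧ r))):
1. ¬(◇(r ∨ (¬q ∧ r)) → (◇r ∨ ◇(¬q ∧ r))), w0
2. ◇(r ∨ (¬q ∧ r)), w0
3. ¬(◇r ∨ ◇(¬q ∧ r)), w0
4. ¬◇r, w0
5. ¬◇(¬q ∧ r), w0
6. ¬r, w0
7. ¬(¬q ∧ r), w0
8. r ∨ (¬q ∧ r), w1
9. ¬r, w1
10. ¬(¬q ∧ r), w1
11. ¬q ∧ r, w1
12. ¬q, w1
13. r, w1
Accessibility: w0Rw0, w0Rw1, w1Rw1
Branch closes: r and ¬r both at w1.
Every branch of the negation's tableau closes; the branch above is one of them.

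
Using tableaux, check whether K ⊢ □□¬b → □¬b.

No, not valid

Tableau for the negation ¬(□□¬b → □¬b):
1. ¬(□□¬b → □¬b), u
2. □□¬b, u
3. ¬□¬b, u
4. b, v
5. □¬b, v
Accessibility: uRv
The negation has an open branch (countermodel exists).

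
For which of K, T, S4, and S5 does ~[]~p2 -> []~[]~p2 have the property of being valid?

S5

S4-tableau for the negation ~(~[]~p2 -> []~[]~p2):
1. ~(~[]~p2 -> []~[]~p2), 0
2. ~[]~p2, 0
3. ~[]~[]~p2, 0
4. p2, 1
5. []~p2, 2
6. ~p2, 2
Accessibility: 0R0, 0R1, 0R2, 1R1, 2R2
Complete open branch: countermodel on an S4-frame, so not valid in S4, nor in K, T (the same frame is also a K-frame and a T-frame).
S5-tableau for the negation ~(~[]~p2 -> []~[]~p2):
1. ~(~[]~p2 -> []~[]~p2), 0
2. ~[]~p2, 0
3. ~[]~[]~p2, 0
4. p2, 1
5. []~p2, 2
6. ~p2, 0
7. ~p2, 1
Accessibility: 0R0, 0R1, 0R2, 1R0, 1R1, 1R2, 2R0, 2R1, 2R2
Branch closes: p2 and ~p2 both at 1.
Every branch closes (one shown): valid in S5.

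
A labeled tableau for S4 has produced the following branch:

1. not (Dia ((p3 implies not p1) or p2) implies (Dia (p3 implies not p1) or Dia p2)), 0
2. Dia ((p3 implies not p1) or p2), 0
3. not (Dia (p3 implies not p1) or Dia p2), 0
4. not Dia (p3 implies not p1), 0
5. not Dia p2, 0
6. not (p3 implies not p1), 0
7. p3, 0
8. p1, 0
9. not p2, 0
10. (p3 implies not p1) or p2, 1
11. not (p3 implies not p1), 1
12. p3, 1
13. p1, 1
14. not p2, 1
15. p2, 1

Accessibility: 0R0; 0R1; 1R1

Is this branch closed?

Closed

Both p2 and not p2 appear at 1.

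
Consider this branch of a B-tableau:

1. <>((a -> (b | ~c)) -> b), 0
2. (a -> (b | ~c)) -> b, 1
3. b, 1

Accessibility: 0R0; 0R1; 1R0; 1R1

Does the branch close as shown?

Open

There is no literal clash: for every atom and world, at most one sign appears.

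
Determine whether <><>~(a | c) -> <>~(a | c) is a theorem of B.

Tableau for the negation ~(<><>~(a | c) -> <>~(a | c)):
1. ~(<><>~(a | c) -> <>~(a | c)), w0
2. <><>~(a | c), w0
3. ~<>~(a | c), w0
4. a | c, w0
5. c, w0
6. <>~(a | c), w1
7. a | c, w1
8. c, w1
9. ~(a | c), w2
10. ~a, w2
11. ~c, w2
Accessibility: w0Rw0, w0Rw1, w1Rw0, w1Rw1, w1Rw2, w2Rw1, w2Rw2
The negation has an open branch (countermodel exists).

Invalid (countermodel exists)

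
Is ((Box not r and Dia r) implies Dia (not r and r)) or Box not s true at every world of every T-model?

Valid in T

Tableau for the negation not (((Box not r and Dia r) implies Dia (not r and r)) or Box not s):
1. not (((Box not r and Dia r) implies Dia (not r and r)) or Box not s), u
2. not ((Box not r and Dia r) implies Dia (not r and r)), u
3. not Box not s, u
4. Box not r and Dia r, u
5. not Dia (not r and r), u
6. Box not r, u
7. Dia r, u
8. not (not r and r), u
9. not r, u
10. s, v
11. not (not r and r), v
12. not r, v
13. r, w
14. not (not r and r), w
15. not r, w
Accessibility: uRu, uRv, uRw, vRv, wRw
Branch closes: r and not r both at w.
All branches of the negation close; one closing branch shown above.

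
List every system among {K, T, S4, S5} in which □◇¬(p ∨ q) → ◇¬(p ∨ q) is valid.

T, S4, S5

K-tableau for the negation ¬(□◇¬(p ∨ q) → ◇¬(p ∨ q)):
1. ¬(□◇¬(p ∨ q) → ◇¬(p ∨ q)), w0
2. □◇¬(p ∨ q), w0   [¬→-rule on 1]
3. ¬◇¬(p ∨ q), w0   [¬→-rule on 1]
Complete open branch: countermodel on a K-frame, so not valid in K.
T-tableau for the negation ¬(□◇¬(p ∨ q) → ◇¬(p ∨ q)):
1. ¬(□◇¬(p ∨ q) → ◇¬(p ∨ q)), w0
2. □◇¬(p ∨ q), w0   [¬→-rule on 1]
3. ¬◇¬(p ∨ q), w0   [¬→-rule on 1]
4. ◇¬(p ∨ q), w0   [□-rule on 2 via w0Rw0]
5. p ∨ q, w0   [¬◇-rule on 3 via w0Rw0]
6. q, w0   [∨-rule on 5 (branches; this branch)]
7. ¬(p ∨ q), w1   [◇-rule on 4: fresh world w1, w0Rw1]
8. ¬p, w1   [¬∨-rule on 7]
9. ¬q, w1   [¬∨-rule on 7]
10. ◇¬(p ∨ q), w1   [□-rule on 2 via w0Rw1]
11. p ∨ q, w1   [¬◇-rule on 3 via w0Rw1]
12. q, w1   [∨-rule on 11 (branches; this branch)]
Accessibility: w0Rw0, w0Rw1, w1Rw1
Branch closes: q and ¬q both at w1.
Every branch closes (one shown): valid in T, hence also in S4, S5 (every theorem of T is a theorem of S4 and S5).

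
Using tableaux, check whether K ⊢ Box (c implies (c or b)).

Tableau for the negation not Box (c implies (c or b)):
1. not Box (c implies (c or b)), 0
2. not (c implies (c or b)), 1
3. c, 1
4. not (c or b), 1
5. not c, 1
6. not b, 1
Accessibility: 0R1
Branch closes: c and not c both at 1.
All branches of the negation close; one closing branch shown above.

Valid in K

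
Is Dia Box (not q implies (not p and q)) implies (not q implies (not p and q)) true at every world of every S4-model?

Tableau for the negation not (Dia Box (not q implies (not p and q)) implies (not q implies (not p and q))):
1. not (Dia Box (not q implies (not p and q)) implies (not q implies (not p and q))), w0
2. Dia Box (not q implies (not p and q)), w0
3. not (not q implies (not p and q)), w0
4. not q, w0
5. not (not p and q), w0
6. Box (not q implies (not p and q)), w1
7. not q implies (not p and q), w1
8. not p and q, w1
9. not p, w1
10. q, w1
Accessibility: w0Rw0, w0Rw1, w1Rw1
The negation has an open branch (countermodel exists).

Not valid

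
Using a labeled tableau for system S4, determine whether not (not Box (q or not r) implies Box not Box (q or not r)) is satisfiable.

Satisfiable (open branch found)

1. not (not Box (q or not r) implies Box not Box (q or not r)), u
2. not Box (q or not r), u
3. not Box not Box (q or not r), u
4. not (q or not r), v
5. not q, v
6. r, v
7. Box (q or not r), w
8. q or not r, w
9. not r, w
Accessibility: uRu, uRv, uRw, vRv, wRw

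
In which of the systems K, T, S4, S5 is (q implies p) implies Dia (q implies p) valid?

T, S4, S5

T-tableau for the negation not ((q implies p) implies Dia (q implies p)):
1. not ((q implies p) implies Dia (q implies p)), u
2. q implies p, u
3. not Dia (q implies p), u
4. not (q implies p), u
5. q, u
6. not p, u
7. p, u
Accessibility: uRu
Branch closes: p and not p both at u.
Every branch closes (one shown): valid in T, hence also in S4, S5 (every theorem of T is a theorem of S4 and S5).
K-tableau for the negation not ((q implies p) implies Dia (q implies p)):
1. not ((q implies p) implies Dia (q implies p)), u
2. q implies p, u
3. not Dia (q implies p), u
4. p, u
Complete open branch: countermodel on a K-frame, so not valid in K.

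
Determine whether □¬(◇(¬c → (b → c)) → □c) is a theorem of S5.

Invalid (countermodel exists)

Tableau for the negation ¬□¬(◇(¬c → (b → c)) → □c):
1. ¬□¬(◇(¬c → (b → c)) → □c), u
2. ◇(¬c → (b → c)) → □c, v
3. □c, v
4. c, u
5. c, v
Accessibility: uRu, uRv, vRu, vRv
The negation has an open branch (countermodel exists).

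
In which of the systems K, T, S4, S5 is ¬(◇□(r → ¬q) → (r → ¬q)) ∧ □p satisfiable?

S4-tableau for the formula:
1. ¬(◇□(r → ¬q) → (r → ¬q)) ∧ □p, 0
2. ¬(◇□(r → ¬q) → (r → ¬q)), 0
3. □p, 0
4. ◇□(r → ¬q), 0
5. ¬(r → ¬q), 0
6. r, 0
7. q, 0
8. p, 0
9. □(r → ¬q), 1
10. p, 1
11. r → ¬q, 1
12. ¬q, 1
Accessibility: 0R0, 0R1, 1R1
Complete open branch: satisfiable in S4, hence also in K, T (this S4-model is also a K-model and a T-model).
S5-tableau for the formula:
1. ¬(◇□(r → ¬q) → (r → ¬q)) ∧ □p, 0
2. ¬(◇□(r → ¬q) → (r → ¬q)), 0
3. □p, 0
4. ◇□(r → ¬q), 0
5. ¬(r → ¬q), 0
6. r, 0
7. q, 0
8. p, 0
9. □(r → ¬q), 1
10. p, 1
11. r → ¬q, 0
12. r → ¬q, 1
13. ¬q, 0
Accessibility: 0R0, 0R1, 1R0, 1R1
Branch closes: q and ¬q both at 0.
Every branch closes (one shown): unsatisfiable in S5.

K, T, S4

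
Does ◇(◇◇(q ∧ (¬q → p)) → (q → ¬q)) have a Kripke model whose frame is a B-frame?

1. ◇(◇◇(q ∧ (¬q → p)) → (q → ¬q)), w0
2. ◇◇(q ∧ (¬q → p)) → (q → ¬q), w1
3. q → ¬q, w1
4. ¬q, w1
Accessibility: w0Rw0, w0Rw1, w1Rw0, w1Rw1

Yes, satisfiable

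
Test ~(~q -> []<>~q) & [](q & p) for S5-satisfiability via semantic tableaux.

1. ~(~q -> []<>~q) & [](q & p), w0
2. ~(~q -> []<>~q), w0   [&-rule on 1]
3. [](q & p), w0   [&-rule on 1]
4. ~q, w0   [~->-rule on 2]
5. ~[]<>~q, w0   [~->-rule on 2]
6. q & p, w0   [[]-rule on 3 via w0Rw0]
7. q, w0   [&-rule on 6]
8. p, w0   [&-rule on 6]
Accessibility: w0Rw0
Branch closes: q and ~q both at w0.
All branches of the tableau close; one closing branch shown above.

Unsatisfiable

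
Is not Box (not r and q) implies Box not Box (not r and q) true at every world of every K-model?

Tableau for the negation not (not Box (not r and q) implies Box not Box (not r and q)):
1. not (not Box (not r and q) implies Box not Box (not r and q)), w0
2. not Box (not r and q), w0
3. not Box not Box (not r and q), w0
4. not (not r and q), w1
5. not q, w1
6. Box (not r and q), w2
Accessibility: w0Rw1, w0Rw2
The negation has an open branch (countermodel exists).

Invalid (countermodel exists)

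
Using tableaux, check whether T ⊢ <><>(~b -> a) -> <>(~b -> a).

Invalid (countermodel exists)

Tableau for the negation ~(<><>(~b -> a) -> <>(~b -> a)):
1. ~(<><>(~b -> a) -> <>(~b -> a)), u
2. <><>(~b -> a), u   [~->-rule on 1]
3. ~<>(~b -> a), u   [~->-rule on 1]
4. ~(~b -> a), u   [~<>-rule on 3 via uRu]
5. ~b, u   [~->-rule on 4]
6. ~a, u   [~->-rule on 4]
7. <>(~b -> a), v   [<>-rule on 2: fresh world v, uRv]
8. ~(~b -> a), v   [~<>-rule on 3 via uRv]
9. ~b, v   [~->-rule on 8]
10. ~a, v   [~->-rule on 8]
11. ~b -> a, w   [<>-rule on 7: fresh world w, vRw]
12. a, w   [->-rule on 11 (branches; this branch)]
Accessibility: uRu, uRv, vRv, vRw, wRw
The negation has an open branch (countermodel exists).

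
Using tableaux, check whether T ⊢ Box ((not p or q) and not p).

Invalid (countermodel exists)

Tableau for the negation not Box ((not p or q) and not p):
1. not Box ((not p or q) and not p), 0
2. not ((not p or q) and not p), 1
3. p, 1
Accessibility: 0R0, 0R1, 1R1
The negation has an open branch (countermodel exists).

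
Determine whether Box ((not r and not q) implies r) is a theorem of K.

Tableau for the negation not Box ((not r and not q) implies r):
1. not Box ((not r and not q) implies r), w0
2. not ((not r and not q) implies r), w1
3. not r and not q, w1
4. not r, w1
5. not q, w1
Accessibility: w0Rw1
The negation has an open branch (countermodel exists).

Invalid (countermodel exists)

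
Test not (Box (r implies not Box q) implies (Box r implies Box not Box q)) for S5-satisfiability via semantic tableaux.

Unsatisfiable

1. not (Box (r implies not Box q) implies (Box r implies Box not Box q)), w0
2. Box (r implies not Box q), w0
3. not (Box r implies Box not Box q), w0
4. Box r, w0
5. not Box not Box q, w0
6. r implies not Box q, w0
7. r, w0
8. not Box q, w0
9. Box q, w1
10. r implies not Box q, w1
11. r, w1
12. q, w0
13. q, w1
14. not Box q, w1
15. not q, w2
16. r implies not Box q, w2
17. r, w2
18. q, w2
Accessibility: w0Rw0, w0Rw1, w0Rw2, w1Rw0, w1Rw1, w1Rw2, w2Rw0, w2Rw1, w2Rw2
Branch closes: q and not q both at w2.
All branches of the tableau close; one closing branch shown above.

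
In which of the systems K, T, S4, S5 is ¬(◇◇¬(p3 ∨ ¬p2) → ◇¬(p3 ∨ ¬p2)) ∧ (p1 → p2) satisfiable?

S4-tableau for the formula:
1. ¬(◇◇¬(p3 ∨ ¬p2) → ◇¬(p3 ∨ ¬p2)) ∧ (p1 → p2), u
2. ¬(◇◇¬(p3 ∨ ¬p2) → ◇¬(p3 ∨ ¬p2)), u
3. p1 → p2, u
4. ◇◇¬(p3 ∨ ¬p2), u
5. ¬◇¬(p3 ∨ ¬p2), u
6. p3 ∨ ¬p2, u
7. p2, u
8. p3, u
9. ◇¬(p3 ∨ ¬p2), v
10. p3 ∨ ¬p2, v
11. ¬p2, v
12. ¬(p3 ∨ ¬p2), w
13. ¬p3, w
14. p2, w
15. p3 ∨ ¬p2, w
16. ¬p2, w
Accessibility: uRu, uRv, uRw, vRv, vRw, wRw
Branch closes: p2 and ¬p2 both at w.
Every branch closes (one shown): unsatisfiable in S4, hence also in S5 (every S5-frame is an S4-frame).
T-tableau for the formula:
1. ¬(◇◇¬(p3 ∨ ¬p2) → ◇¬(p3 ∨ ¬p2)) ∧ (p1 → p2), u
2. ¬(◇◇¬(p3 ∨ ¬p2) → ◇¬(p3 ∨ ¬p2)), u
3. p1 → p2, u
4. ◇◇¬(p3 ∨ ¬p2), u
5. ¬◇¬(p3 ∨ ¬p2), u
6. p3 ∨ ¬p2, u
7. p2, u
8. p3, u
9. ◇¬(p3 ∨ ¬p2), v
10. p3 ∨ ¬p2, v
11. ¬p2, v
12. ¬(p3 ∨ ¬p2), w
13. ¬p3, w
14. p2, w
Accessibility: uRu, uRv, vRv, vRw, wRw
Complete open branch: satisfiable in T, hence also in K (this T-model is also a K-model).

K, T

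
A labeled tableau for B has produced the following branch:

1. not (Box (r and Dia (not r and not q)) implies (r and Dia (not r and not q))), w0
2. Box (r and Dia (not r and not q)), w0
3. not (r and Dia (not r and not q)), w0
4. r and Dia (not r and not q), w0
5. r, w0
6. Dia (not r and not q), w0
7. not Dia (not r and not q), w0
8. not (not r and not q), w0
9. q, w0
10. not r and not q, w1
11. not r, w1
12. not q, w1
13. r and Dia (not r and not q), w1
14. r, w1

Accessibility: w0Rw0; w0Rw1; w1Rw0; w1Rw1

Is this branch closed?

Closed

Both r and not r appear at w1.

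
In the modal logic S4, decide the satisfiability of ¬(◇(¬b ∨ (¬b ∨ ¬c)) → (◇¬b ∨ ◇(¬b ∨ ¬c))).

Unsatisfiable

1. ¬(◇(¬b ∨ (¬b ∨ ¬c)) → (◇¬b ∨ ◇(¬b ∨ ¬c))), u
2. ◇(¬b ∨ (¬b ∨ ¬c)), u   [¬→-rule on 1]
3. ¬(◇¬b ∨ ◇(¬b ∨ ¬c)), u   [¬→-rule on 1]
4. ¬◇¬b, u   [¬∨-rule on 3]
5. ¬◇(¬b ∨ ¬c), u   [¬∨-rule on 3]
6. b, u   [¬◇-rule on 4 via uRu]
7. ¬(¬b ∨ ¬c), u   [¬◇-rule on 5 via uRu]
8. c, u   [¬∨-rule on 7]
9. ¬b ∨ (¬b ∨ ¬c), v   [◇-rule on 2: fresh world v, uRv]
10. b, v   [¬◇-rule on 4 via uRv]
11. ¬(¬b ∨ ¬c), v   [¬◇-rule on 5 via uRv]
12. c, v   [¬∨-rule on 11]
13. ¬b ∨ ¬c, v   [∨-rule on 9 (branches; this branch)]
14. ¬c, v   [∨-rule on 13 (branches; this branch)]
Accessibility: uRu, uRv, vRv
Branch closes: c and ¬c both at v.
All branches of the tableau close; one closing branch shown above.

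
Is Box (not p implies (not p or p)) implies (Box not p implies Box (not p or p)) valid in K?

Tableau for the negation not (Box (not p implies (not p or p)) implies (Box not p implies Box (not p or p))):
1. not (Box (not p implies (not p or p)) implies (Box not p implies Box (not p or p))), w0
2. Box (not p implies (not p or p)), w0
3. not (Box not p implies Box (not p or p)), w0
4. Box not p, w0
5. not Box (not p or p), w0
6. not (not p or p), w1
7. p, w1
8. not p, w1
Accessibility: w0Rw1
Branch closes: p and not p both at w1.
All branches of the negation close; one closing branch shown above.

Valid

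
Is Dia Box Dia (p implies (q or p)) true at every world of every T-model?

Valid in T

Tableau for the negation not Dia Box Dia (p implies (q or p)):
1. not Dia Box Dia (p implies (q or p)), u
2. not Box Dia (p implies (q or p)), u
3. not Dia (p implies (q or p)), v
4. not Box Dia (p implies (q or p)), v
5. not (p implies (q or p)), v
6. p, v
7. not (q or p), v
8. not q, v
9. not p, v
Accessibility: uRu, uRv, vRv
Branch closes: p and not p both at v.
Every branch of the negation's tableau closes; the branch above is one of them.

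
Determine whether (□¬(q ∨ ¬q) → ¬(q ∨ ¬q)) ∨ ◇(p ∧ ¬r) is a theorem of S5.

Tableau for the negation ¬((□¬(q ∨ ¬q) → ¬(q ∨ ¬q)) ∨ ◇(p ∧ ¬r)):
1. ¬((□¬(q ∨ ¬q) → ¬(q ∨ ¬q)) ∨ ◇(p ∧ ¬r)), 0
2. ¬(□¬(q ∨ ¬q) → ¬(q ∨ ¬q)), 0   [¬∨-rule on 1]
3. ¬◇(p ∧ ¬r), 0   [¬∨-rule on 1]
4. □¬(q ∨ ¬q), 0   [¬→-rule on 2]
5. q ∨ ¬q, 0   [¬→-rule on 2]
6. ¬(p ∧ ¬r), 0   [¬◇-rule on 3 via 0R0]
7. ¬(q ∨ ¬q), 0   [□-rule on 4 via 0R0]
8. ¬q, 0   [¬∨-rule on 7]
9. q, 0   [¬∨-rule on 7]
Accessibility: 0R0
Branch closes: q and ¬q both at 0.
All branches of the negation close; one closing branch shown above.

Valid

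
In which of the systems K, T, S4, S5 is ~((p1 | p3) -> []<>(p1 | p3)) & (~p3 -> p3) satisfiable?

K, T, S4

S5-tableau for the formula:
1. ~((p1 | p3) -> []<>(p1 | p3)) & (~p3 -> p3), 0
2. ~((p1 | p3) -> []<>(p1 | p3)), 0
3. ~p3 -> p3, 0
4. p1 | p3, 0
5. ~[]<>(p1 | p3), 0
6. p3, 0
7. ~<>(p1 | p3), 1
8. ~(p1 | p3), 0
9. ~p1, 0
10. ~p3, 0
Accessibility: 0R0, 0R1, 1R0, 1R1
Branch closes: p3 and ~p3 both at 0.
Every branch closes (one shown): unsatisfiable in S5.
S4-tableau for the formula:
1. ~((p1 | p3) -> []<>(p1 | p3)) & (~p3 -> p3), 0
2. ~((p1 | p3) -> []<>(p1 | p3)), 0
3. ~p3 -> p3, 0
4. p1 | p3, 0
5. ~[]<>(p1 | p3), 0
6. p3, 0
7. ~<>(p1 | p3), 1
8. ~(p1 | p3), 1
9. ~p1, 1
10. ~p3, 1
Accessibility: 0R0, 0R1, 1R1
Complete open branch: satisfiable in S4, hence also in K, T (this S4-model is also a K-model and a T-model).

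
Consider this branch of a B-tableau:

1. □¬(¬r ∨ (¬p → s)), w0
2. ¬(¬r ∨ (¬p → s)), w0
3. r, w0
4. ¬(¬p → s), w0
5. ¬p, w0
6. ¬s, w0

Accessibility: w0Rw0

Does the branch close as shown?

No atom appears with both signs at the same world.

Not closed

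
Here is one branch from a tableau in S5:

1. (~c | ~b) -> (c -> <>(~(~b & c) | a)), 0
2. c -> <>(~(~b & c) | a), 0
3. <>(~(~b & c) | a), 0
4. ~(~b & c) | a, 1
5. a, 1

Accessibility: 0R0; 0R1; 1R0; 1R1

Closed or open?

No world carries both an atom and its negation.

No, open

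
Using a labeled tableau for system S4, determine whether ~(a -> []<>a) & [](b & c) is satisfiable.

1. ~(a -> []<>a) & [](b & c), 0
2. ~(a -> []<>a), 0
3. [](b & c), 0
4. a, 0
5. ~[]<>a, 0
6. b & c, 0
7. b, 0
8. c, 0
9. ~<>a, 1
10. b & c, 1
11. b, 1
12. c, 1
13. ~a, 1
Accessibility: 0R0, 0R1, 1R1

Satisfiable (open branch found)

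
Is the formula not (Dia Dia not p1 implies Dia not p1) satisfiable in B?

1. not (Dia Dia not p1 implies Dia not p1), w0
2. Dia Dia not p1, w0
3. not Dia not p1, w0
4. p1, w0
5. Dia not p1, w1
6. p1, w1
7. not p1, w2
Accessibility: w0Rw0, w0Rw1, w1Rw0, w1Rw1, w1Rw2, w2Rw1, w2Rw2

Satisfiable (open branch found)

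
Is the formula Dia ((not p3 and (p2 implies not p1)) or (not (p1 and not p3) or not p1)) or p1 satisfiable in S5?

1. Dia ((not p3 and (p2 implies not p1)) or (not (p1 and not p3) or not p1)) or p1, 0
2. p1, 0   [or-rule on 1 (branches; this branch)]
Accessibility: 0R0

Yes, satisfiable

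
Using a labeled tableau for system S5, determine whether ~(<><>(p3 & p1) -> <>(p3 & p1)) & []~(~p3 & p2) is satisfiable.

1. ~(<><>(p3 & p1) -> <>(p3 & p1)) & []~(~p3 & p2), u
2. ~(<><>(p3 & p1) -> <>(p3 & p1)), u   [&-rule on 1]
3. []~(~p3 & p2), u   [&-rule on 1]
4. <><>(p3 & p1), u   [~->-rule on 2]
5. ~<>(p3 & p1), u   [~->-rule on 2]
6. ~(~p3 & p2), u   [[]-rule on 3 via uRu]
7. ~(p3 & p1), u   [~<>-rule on 5 via uRu]
8. ~p2, u   [~&-rule on 6 (branches; this branch)]
9. ~p1, u   [~&-rule on 7 (branches; this branch)]
10. <>(p3 & p1), v   [<>-rule on 4: fresh world v, uRv]
11. ~(~p3 & p2), v   [[]-rule on 3 via uRv]
12. ~(p3 & p1), v   [~<>-rule on 5 via uRv]
13. ~p2, v   [~&-rule on 11 (branches; this branch)]
14. ~p1, v   [~&-rule on 12 (branches; this branch)]
15. p3 & p1, w   [<>-rule on 10: fresh world w, vRw]
16. p3, w   [&-rule on 15]
17. p1, w   [&-rule on 15]
18. ~(~p3 & p2), w   [[]-rule on 3 via uRw]
19. ~(p3 & p1), w   [~<>-rule on 5 via uRw]
20. ~p2, w   [~&-rule on 18 (branches; this branch)]
21. ~p1, w   [~&-rule on 19 (branches; this branch)]
Accessibility: uRu, uRv, uRw, vRu, vRv, vRw, wRu, wRv, wRw
Branch closes: p1 and ~p1 both at w.
(One branch shown.) All branches close.

Unsatisfiable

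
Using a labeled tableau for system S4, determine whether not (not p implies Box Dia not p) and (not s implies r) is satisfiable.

Satisfiable

1. not (not p implies Box Dia not p) and (not s implies r), 0
2. not (not p implies Box Dia not p), 0
3. not s implies r, 0
4. not p, 0
5. not Box Dia not p, 0
6. r, 0
7. not Dia not p, 1
8. p, 1
Accessibility: 0R0, 0R1, 1R1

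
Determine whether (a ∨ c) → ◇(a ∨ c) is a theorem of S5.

Tableau for the negation ¬((a ∨ c) → ◇(a ∨ c)):
1. ¬((a ∨ c) → ◇(a ∨ c)), w0
2. a ∨ c, w0
3. ¬◇(a ∨ c), w0
4. ¬(a ∨ c), w0
5. ¬a, w0
6. ¬c, w0
7. c, w0
Accessibility: w0Rw0
Branch closes: c and ¬c both at w0.
Every branch of the negation's tableau closes; the branch above is one of them.

Yes, valid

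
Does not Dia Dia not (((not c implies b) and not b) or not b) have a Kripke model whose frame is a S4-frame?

Satisfiable

1. not Dia Dia not (((not c implies b) and not b) or not b), w0
2. not Dia not (((not c implies b) and not b) or not b), w0
3. ((not c implies b) and not b) or not b, w0
4. not b, w0
Accessibility: w0Rw0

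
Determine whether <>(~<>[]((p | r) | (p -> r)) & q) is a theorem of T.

No, not valid

Tableau for the negation ~<>(~<>[]((p | r) | (p -> r)) & q):
1. ~<>(~<>[]((p | r) | (p -> r)) & q), 0
2. ~(~<>[]((p | r) | (p -> r)) & q), 0
3. ~q, 0
Accessibility: 0R0
The negation has an open branch (countermodel exists).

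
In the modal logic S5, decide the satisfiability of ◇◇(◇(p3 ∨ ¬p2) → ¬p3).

Satisfiable (open branch found)

1. ◇◇(◇(p3 ∨ ¬p2) → ¬p3), 0
2. ◇(◇(p3 ∨ ¬p2) → ¬p3), 1
3. ◇(p3 ∨ ¬p2) → ¬p3, 2
4. ¬p3, 2
Accessibility: 0R0, 0R1, 0R2, 1R0, 1R1, 1R2, 2R0, 2R1, 2R2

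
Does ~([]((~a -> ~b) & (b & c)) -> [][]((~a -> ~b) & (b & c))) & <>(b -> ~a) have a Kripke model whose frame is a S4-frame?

1. ~([]((~a -> ~b) & (b & c)) -> [][]((~a -> ~b) & (b & c))) & <>(b -> ~a), 0
2. ~([]((~a -> ~b) & (b & c)) -> [][]((~a -> ~b) & (b & c))), 0   [&-rule on 1]
3. <>(b -> ~a), 0   [&-rule on 1]
4. []((~a -> ~b) & (b & c)), 0   [~->-rule on 2]
5. ~[][]((~a -> ~b) & (b & c)), 0   [~->-rule on 2]
6. (~a -> ~b) & (b & c), 0   [[]-rule on 4 via 0R0]
7. ~a -> ~b, 0   [&-rule on 6]
8. b & c, 0   [&-rule on 6]
9. b, 0   [&-rule on 8]
10. c, 0   [&-rule on 8]
11. a, 0   [->-rule on 7 (branches; this branch)]
12. b -> ~a, 1   [<>-rule on 3: fresh world 1, 0R1]
13. (~a -> ~b) & (b & c), 1   [[]-rule on 4 via 0R1]
14. ~a -> ~b, 1   [&-rule on 13]
15. b & c, 1   [&-rule on 13]
16. b, 1   [&-rule on 15]
17. c, 1   [&-rule on 15]
18. ~a, 1   [->-rule on 12 (branches; this branch)]
19. ~b, 1   [->-rule on 14 (branches; this branch)]
Accessibility: 0R0, 0R1, 1R1
Branch closes: b and ~b both at 1.
Every branch closes; the branch above is one of them.

Unsatisfiable (every branch closes)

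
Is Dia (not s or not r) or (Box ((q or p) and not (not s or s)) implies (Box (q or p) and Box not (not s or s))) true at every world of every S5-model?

Tableau for the negation not (Dia (not s or not r) or (Box ((q or p) and not (not s or s)) implies (Box (q or p) and Box not (not s or s)))):
1. not (Dia (not s or not r) or (Box ((q or p) and not (not s or s)) implies (Box (q or p) and Box not (not s or s)))), w0
2. not Dia (not s or not r), w0
3. not (Box ((q or p) and not (not s or s)) implies (Box (q or p) and Box not (not s or s))), w0
4. Box ((q or p) and not (not s or s)), w0
5. not (Box (q or p) and Box not (not s or s)), w0
6. not (not s or not r), w0
7. s, w0
8. r, w0
9. (q or p) and not (not s or s), w0
10. q or p, w0
11. not (not s or s), w0
12. not s, w0
Accessibility: w0Rw0
Branch closes: s and not s both at w0.
Every branch of the negation's tableau closes; the branch above is one of them.

Valid in S5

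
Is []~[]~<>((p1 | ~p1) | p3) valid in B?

Valid

Tableau for the negation ~[]~[]~<>((p1 | ~p1) | p3):
1. ~[]~[]~<>((p1 | ~p1) | p3), 0
2. []~<>((p1 | ~p1) | p3), 1
3. ~<>((p1 | ~p1) | p3), 0
4. ~<>((p1 | ~p1) | p3), 1
5. ~((p1 | ~p1) | p3), 0
6. ~(p1 | ~p1), 0
7. ~p3, 0
8. ~p1, 0
9. p1, 0
Accessibility: 0R0, 0R1, 1R0, 1R1
Branch closes: p1 and ~p1 both at 0.
Every branch of the negation's tableau closes; the branch above is one of them.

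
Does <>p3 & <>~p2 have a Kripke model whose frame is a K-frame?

Satisfiable

1. <>p3 & <>~p2, 0
2. <>p3, 0
3. <>~p2, 0
4. p3, 1
5. ~p2, 2
Accessibility: 0R1, 0R2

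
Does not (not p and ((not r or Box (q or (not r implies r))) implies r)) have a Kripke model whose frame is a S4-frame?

Satisfiable

1. not (not p and ((not r or Box (q or (not r implies r))) implies r)), w0
2. not ((not r or Box (q or (not r implies r))) implies r), w0   [neg-and-rule on 1 (branches; this branch)]
3. not r or Box (q or (not r implies r)), w0   [neg-implies-rule on 2]
4. not r, w0   [neg-implies-rule on 2]
5. Box (q or (not r implies r)), w0   [or-rule on 3 (branches; this branch)]
6. q or (not r implies r), w0   [Box-rule on 5 via w0Rw0]
7. q, w0   [or-rule on 6 (branches; this branch)]
Accessibility: w0Rw0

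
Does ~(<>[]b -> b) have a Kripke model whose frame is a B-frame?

Unsatisfiable (every branch closes)

1. ~(<>[]b -> b), w0
2. <>[]b, w0
3. ~b, w0
4. []b, w1
5. b, w0
Accessibility: w0Rw0, w0Rw1, w1Rw0, w1Rw1
Branch closes: b and ~b both at w0.
All branches of the tableau close; one closing branch shown above.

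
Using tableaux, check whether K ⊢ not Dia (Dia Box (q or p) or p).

No, not valid

Tableau for the negation Dia (Dia Box (q or p) or p):
1. Dia (Dia Box (q or p) or p), u
2. Dia Box (q or p) or p, v
3. p, v
Accessibility: uRv
The negation has an open branch (countermodel exists).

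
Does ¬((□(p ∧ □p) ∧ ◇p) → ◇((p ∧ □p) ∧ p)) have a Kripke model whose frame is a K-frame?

Unsatisfiable

1. ¬((□(p ∧ □p) ∧ ◇p) → ◇((p ∧ □p) ∧ p)), w0
2. □(p ∧ □p) ∧ ◇p, w0
3. ¬◇((p ∧ □p) ∧ p), w0
4. □(p ∧ □p), w0
5. ◇p, w0
6. p, w1
7. ¬((p ∧ □p) ∧ p), w1
8. p ∧ □p, w1
9. □p, w1
10. ¬(p ∧ □p), w1
11. ¬□p, w1
12. ¬p, w2
13. p, w2
Accessibility: w0Rw1, w1Rw2
Branch closes: p and ¬p both at w2.
(One branch shown.) All branches close.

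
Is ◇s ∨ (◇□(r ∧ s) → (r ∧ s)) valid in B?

Tableau for the negation ¬(◇s ∨ (◇□(r ∧ s) → (r ∧ s))):
1. ¬(◇s ∨ (◇□(r ∧ s) → (r ∧ s))), u
2. ¬◇s, u   [¬∨-rule on 1]
3. ¬(◇□(r ∧ s) → (r ∧ s)), u   [¬∨-rule on 1]
4. ◇□(r ∧ s), u   [¬→-rule on 3]
5. ¬(r ∧ s), u   [¬→-rule on 3]
6. ¬s, u   [¬◇-rule on 2 via uRu]
7. □(r ∧ s), v   [◇-rule on 4: fresh world v, uRv]
8. ¬s, v   [¬◇-rule on 2 via uRv]
9. r ∧ s, u   [□-rule on 7 via vRu]
10. r, u   [∧-rule on 9]
11. s, u   [∧-rule on 9]
Accessibility: uRu, uRv, vRu, vRv
Branch closes: s and ¬s both at u.
All branches of the negation close; one closing branch shown above.

Valid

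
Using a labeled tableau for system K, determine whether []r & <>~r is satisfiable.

1. []r & <>~r, 0
2. []r, 0
3. <>~r, 0
4. ~r, 1
5. r, 1
Accessibility: 0R1
Branch closes: r and ~r both at 1.
All branches of the tableau close; one closing branch shown above.

Unsatisfiable (every branch closes)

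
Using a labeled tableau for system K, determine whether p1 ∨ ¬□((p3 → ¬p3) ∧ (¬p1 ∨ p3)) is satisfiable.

Satisfiable (open branch found)

1. p1 ∨ ¬□((p3 → ¬p3) ∧ (¬p1 ∨ p3)), u
2. ¬□((p3 → ¬p3) ∧ (¬p1 ∨ p3)), u
3. ¬((p3 → ¬p3) ∧ (¬p1 ∨ p3)), v
4. ¬(¬p1 ∨ p3), v
5. p1, v
6. ¬p3, v
Accessibility: uRv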